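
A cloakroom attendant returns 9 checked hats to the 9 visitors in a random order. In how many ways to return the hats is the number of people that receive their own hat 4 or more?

# with exactly i fixed is C(9,i)·!(9-i); sum over i=4..9:
  i=4: C(9,4)·!5 = 126·44 = 5544
  i=5: C(9,5)·!4 = 126·9 = 1134
  i=6: C(9,6)·!3 = 84·2 = 168
  i=7: C(9,7)·!2 = 36·1 = 36
  i=8: C(9,8)·!1 = 9·0 = 0
  i=9: C(9,9)·!0 = 1·1 = 1
Total = 6883.

6883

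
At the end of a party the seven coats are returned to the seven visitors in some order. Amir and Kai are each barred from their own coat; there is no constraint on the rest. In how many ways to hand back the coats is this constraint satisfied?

3720

Let A_j be the event that the j-th constrained one is fixed. By inclusion-exclusion over the 2 events:
Σ_{j=0}^{2} (-1)^j C(2,j)(7-j)!
= C(2,0)·7! - C(2,1)·6! + C(2,2)·5!
= 5040 - 1440 + 120
= 3720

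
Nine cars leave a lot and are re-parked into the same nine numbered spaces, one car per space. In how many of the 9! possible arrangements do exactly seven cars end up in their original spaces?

Choose which 7 of the 9 are fixed: C(9,7) = 36.
The other 2 form a derangement: !2 = 1.
Total: 36 × 1 = 36.

36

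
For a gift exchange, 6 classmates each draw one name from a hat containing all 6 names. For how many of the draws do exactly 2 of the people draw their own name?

Pick the 2 fixed positions: C(6,2) = 15 ways.
The remaining 4 must be deranged: !4 = 9.
Total: 15 × 9 = 135.

135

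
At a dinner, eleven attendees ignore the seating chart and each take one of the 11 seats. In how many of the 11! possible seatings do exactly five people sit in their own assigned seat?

Choose which 5 of the 11 are fixed: C(11,5) = 462.
The remaining 6 must be deranged: !6 = 265.
Total: 462 × 265 = 122430.

122430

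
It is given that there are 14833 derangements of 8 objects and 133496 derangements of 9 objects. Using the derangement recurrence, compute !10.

1334961

!10 = (10-1)·(!9 + !8) = 9·(133496 + 14833) = 9·148329 = 1334961.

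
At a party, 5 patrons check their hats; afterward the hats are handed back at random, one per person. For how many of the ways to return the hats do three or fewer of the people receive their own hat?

119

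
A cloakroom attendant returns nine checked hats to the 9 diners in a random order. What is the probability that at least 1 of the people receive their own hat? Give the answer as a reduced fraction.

Favorable outcomes: Σ_{i≥1} C(9,i)·!(9-i) = 9·14833 + 36·1854 + 84·265 + 126·44 + 126·9 + 84·2 + 36·1 + 9·0 + 1·1 = 229384.
Total outcomes: 9! = 362880.
Probability = 229384/362880 = 28673/45360.

28673/45360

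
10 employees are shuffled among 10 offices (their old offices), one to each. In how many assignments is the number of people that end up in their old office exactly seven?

240

Choose which 7 of the 10 are fixed: C(10,7) = 120.
The remaining 3 must be deranged: !3 = 2.
Total: 120 × 2 = 240.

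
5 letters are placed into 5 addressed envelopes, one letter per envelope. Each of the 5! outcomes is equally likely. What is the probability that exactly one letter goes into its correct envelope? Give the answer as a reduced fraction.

Favorable outcomes: C(5,1)·!4 = 5·9 = 45.
Total outcomes: 5! = 120.
Probability = 45/120 = 3/8.

3/8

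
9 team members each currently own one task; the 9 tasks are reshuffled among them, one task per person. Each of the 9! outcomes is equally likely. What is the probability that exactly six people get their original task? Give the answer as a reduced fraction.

1/2160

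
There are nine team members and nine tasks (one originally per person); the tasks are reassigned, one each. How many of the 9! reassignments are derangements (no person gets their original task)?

133496

Use !n = n·!(n-1) + (-1)^n.
!9 = 9·14833 - 1 = 133496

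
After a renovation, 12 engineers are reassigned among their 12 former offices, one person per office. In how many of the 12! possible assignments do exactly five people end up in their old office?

1468368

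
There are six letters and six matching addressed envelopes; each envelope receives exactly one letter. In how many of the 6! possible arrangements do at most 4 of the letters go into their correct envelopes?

# with exactly i fixed is C(6,i)·!(6-i); sum over i=0..4:
  i=0: C(6,0)·!6 = 1·265 = 265
  i=1: C(6,1)·!5 = 6·44 = 264
  i=2: C(6,2)·!4 = 15·9 = 135
  i=3: C(6,3)·!3 = 20·2 = 40
  i=4: C(6,4)·!2 = 15·1 = 15
Total = 719.

719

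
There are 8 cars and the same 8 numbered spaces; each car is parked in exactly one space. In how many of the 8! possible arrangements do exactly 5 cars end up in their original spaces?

Pick the 5 fixed positions: C(8,5) = 56 ways.
The remaining 3 must be deranged: !3 = 2.
Total: 56 × 2 = 112.

112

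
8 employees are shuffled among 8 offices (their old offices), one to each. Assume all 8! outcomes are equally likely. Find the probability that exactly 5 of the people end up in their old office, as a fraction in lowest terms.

Favorable outcomes: C(8,5)·!3 = 56·2 = 112.
Total outcomes: 8! = 40320.
Probability = 112/40320 = 1/360.

1/360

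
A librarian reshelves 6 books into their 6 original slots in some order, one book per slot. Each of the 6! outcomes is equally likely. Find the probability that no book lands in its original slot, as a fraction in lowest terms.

Favorable outcomes: !6 = 265.
Total outcomes: 6! = 720.
Probability = 265/720 = 53/144.

53/144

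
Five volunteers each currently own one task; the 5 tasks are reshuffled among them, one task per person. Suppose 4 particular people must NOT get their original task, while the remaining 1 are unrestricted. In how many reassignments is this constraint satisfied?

53

Inclusion-exclusion on the 4 forbidden self-matches:
Σ_{j=0}^{4} (-1)^j C(4,j)(5-j)!
= C(4,0)·5! - C(4,1)·4! + C(4,2)·3! - C(4,3)·2! + C(4,4)·1!
= 120 - 96 + 36 - 8 + 1
= 53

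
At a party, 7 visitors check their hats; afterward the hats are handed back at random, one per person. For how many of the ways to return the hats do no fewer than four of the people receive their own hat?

92

# with exactly i fixed is C(7,i)·!(7-i); sum over i=4..7:
  i=4: C(7,4)·!3 = 35·2 = 70
  i=5: C(7,5)·!2 = 21·1 = 21
  i=6: C(7,6)·!1 = 7·0 = 0
  i=7: C(7,7)·!0 = 1·1 = 1
Total = 92.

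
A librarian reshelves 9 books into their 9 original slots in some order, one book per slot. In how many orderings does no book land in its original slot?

133496

!9 = 9! · Σ_{k=0}^{9} (-1)^k/k!
= 9! - 9!/1! + 9!/2! - 9!/3! + 9!/4! - 9!/5! + 9!/6! - 9!/7! + 9!/8! - 9!/9!
= 362880 - 362880 + 181440 - 60480 + 15120 - 3024 + 504 - 72 + 9 - 1
= 133496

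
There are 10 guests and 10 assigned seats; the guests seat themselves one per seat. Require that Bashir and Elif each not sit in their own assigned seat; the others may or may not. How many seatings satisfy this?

2943360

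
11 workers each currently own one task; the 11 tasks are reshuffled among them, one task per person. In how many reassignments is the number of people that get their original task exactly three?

2447445

Choose which 3 of the 11 are fixed: C(11,3) = 165.
The remaining 8 must be deranged: !8 = 14833.
Total: 165 × 14833 = 2447445.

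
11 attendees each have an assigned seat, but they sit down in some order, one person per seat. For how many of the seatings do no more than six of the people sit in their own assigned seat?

39913444

Sum C(11,i)·!(11-i) for i = 0..6:
  i=0: C(11,0)·!11 = 1·14684570 = 14684570
  i=1: C(11,1)·!10 = 11·1334961 = 14684571
  i=2: C(11,2)·!9 = 55·133496 = 7342280
  i=3: C(11,3)·!8 = 165·14833 = 2447445
  i=4: C(11,4)·!7 = 330·1854 = 611820
  i=5: C(11,5)·!6 = 462·265 = 122430
  i=6: C(11,6)·!5 = 462·44 = 20328
Total = 39913444.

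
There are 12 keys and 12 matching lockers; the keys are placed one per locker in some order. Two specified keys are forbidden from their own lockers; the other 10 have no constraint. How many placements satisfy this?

Let A_j be the event that the j-th constrained one is fixed. By inclusion-exclusion over the 2 events:
Σ_{j=0}^{2} (-1)^j C(2,j)(12-j)!
= C(2,0)·12! - C(2,1)·11! + C(2,2)·10!
= 479001600 - 79833600 + 3628800
= 402796800

402796800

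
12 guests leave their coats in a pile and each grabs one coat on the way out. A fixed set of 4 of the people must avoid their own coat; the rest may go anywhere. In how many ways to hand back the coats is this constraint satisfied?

339696000

Let A_j be the event that the j-th constrained one is fixed. By inclusion-exclusion over the 4 events:
Σ_{j=0}^{4} (-1)^j C(4,j)(12-j)!
= C(4,0)·12! - C(4,1)·11! + C(4,2)·10! - C(4,3)·9! + C(4,4)·8!
= 479001600 - 159667200 + 21772800 - 1451520 + 40320
= 339696000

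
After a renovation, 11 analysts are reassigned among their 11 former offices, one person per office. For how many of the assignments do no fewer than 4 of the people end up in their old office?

757934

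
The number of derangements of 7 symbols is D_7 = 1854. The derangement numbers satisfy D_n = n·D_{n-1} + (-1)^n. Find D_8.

D_8 = 8·1854 + 1 = 14833.

14833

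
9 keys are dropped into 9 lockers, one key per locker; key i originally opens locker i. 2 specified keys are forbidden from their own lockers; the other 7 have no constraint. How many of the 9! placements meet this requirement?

Inclusion-exclusion on the 2 forbidden self-matches:
Σ_{j=0}^{2} (-1)^j C(2,j)(9-j)!
= C(2,0)·9! - C(2,1)·8! + C(2,2)·7!
= 362880 - 80640 + 5040
= 287280

287280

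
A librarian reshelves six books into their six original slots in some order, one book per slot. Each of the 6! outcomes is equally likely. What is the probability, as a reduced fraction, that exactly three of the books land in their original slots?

Favorable outcomes: C(6,3)·!3 = 20·2 = 40.
Total outcomes: 6! = 720.
Probability = 40/720 = 1/18.

1/18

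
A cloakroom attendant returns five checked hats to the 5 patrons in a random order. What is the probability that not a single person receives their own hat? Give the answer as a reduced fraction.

11/30

Favorable outcomes: !5 = 44.
Total outcomes: 5! = 120.
Probability = 44/120 = 11/30.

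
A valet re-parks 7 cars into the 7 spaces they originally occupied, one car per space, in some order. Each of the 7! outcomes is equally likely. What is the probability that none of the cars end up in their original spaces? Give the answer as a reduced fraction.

Favorable outcomes: !7 = 1854.
Total outcomes: 7! = 5040.
Probability = 1854/5040 = 103/280.

103/280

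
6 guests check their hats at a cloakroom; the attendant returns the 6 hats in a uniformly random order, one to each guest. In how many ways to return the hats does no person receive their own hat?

Recurrence: !6 = 6·!5 + (-1)^6.
!6 = 6·44 + 1 = 265

265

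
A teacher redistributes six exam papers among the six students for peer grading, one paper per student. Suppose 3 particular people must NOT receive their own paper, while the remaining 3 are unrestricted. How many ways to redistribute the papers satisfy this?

426

Let A_j be the event that the j-th constrained one is fixed. By inclusion-exclusion over the 3 events:
Σ_{j=0}^{3} (-1)^j C(3,j)(6-j)!
= C(3,0)·6! - C(3,1)·5! + C(3,2)·4! - C(3,3)·3!
= 720 - 360 + 72 - 6
= 426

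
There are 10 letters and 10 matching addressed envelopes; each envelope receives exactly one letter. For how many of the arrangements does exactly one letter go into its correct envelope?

1334960

Choose which one of the 10 is fixed: C(10,1) = 10.
The remaining 9 must be deranged: !9 = 133496.
Total: 10 × 133496 = 1334960.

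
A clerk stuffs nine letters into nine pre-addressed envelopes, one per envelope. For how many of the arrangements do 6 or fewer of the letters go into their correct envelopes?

362843

# with exactly i fixed is C(9,i)·!(9-i); sum over i=0..6:
  i=0: C(9,0)·!9 = 1·133496 = 133496
  i=1: C(9,1)·!8 = 9·14833 = 133497
  i=2: C(9,2)·!7 = 36·1854 = 66744
  i=3: C(9,3)·!6 = 84·265 = 22260
  i=4: C(9,4)·!5 = 126·44 = 5544
  i=5: C(9,5)·!4 = 126·9 = 1134
  i=6: C(9,6)·!3 = 84·2 = 168
Total = 362843.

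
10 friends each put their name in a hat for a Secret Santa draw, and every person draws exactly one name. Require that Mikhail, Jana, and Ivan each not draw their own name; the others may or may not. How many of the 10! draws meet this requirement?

Let A_j be the event that the j-th constrained one is fixed. By inclusion-exclusion over the 3 events:
Σ_{j=0}^{3} (-1)^j C(3,j)(10-j)!
= C(3,0)·10! - C(3,1)·9! + C(3,2)·8! - C(3,3)·7!
= 3628800 - 1088640 + 120960 - 5040
= 2656080

2656080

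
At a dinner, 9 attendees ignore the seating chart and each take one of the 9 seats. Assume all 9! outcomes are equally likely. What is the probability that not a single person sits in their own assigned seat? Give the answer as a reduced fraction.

Favorable outcomes: !9 = 133496.
Total outcomes: 9! = 362880.
Probability = 133496/362880 = 16687/45360.

16687/45360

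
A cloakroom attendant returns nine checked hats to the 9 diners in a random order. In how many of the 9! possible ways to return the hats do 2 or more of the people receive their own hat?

95887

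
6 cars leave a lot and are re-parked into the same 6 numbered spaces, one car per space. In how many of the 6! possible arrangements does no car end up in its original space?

265

Recurrence: !6 = 6·!5 + (-1)^6.
!6 = 6·44 + 1 = 265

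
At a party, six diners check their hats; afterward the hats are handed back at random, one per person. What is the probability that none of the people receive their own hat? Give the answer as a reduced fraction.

53/144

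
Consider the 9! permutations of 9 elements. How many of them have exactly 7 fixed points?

Pick the 7 fixed positions: C(9,7) = 36 ways.
The other 2 form a derangement: !2 = 1.
Total: 36 × 1 = 36.

36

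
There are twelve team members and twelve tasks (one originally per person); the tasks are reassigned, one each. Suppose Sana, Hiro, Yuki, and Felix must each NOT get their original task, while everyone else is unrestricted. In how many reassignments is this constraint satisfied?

Let A_j be the event that the j-th constrained one is fixed. By inclusion-exclusion over the 4 events:
Σ_{j=0}^{4} (-1)^j C(4,j)(12-j)!
= C(4,0)·12! - C(4,1)·11! + C(4,2)·10! - C(4,3)·9! + C(4,4)·8!
= 479001600 - 159667200 + 21772800 - 1451520 + 40320
= 339696000

339696000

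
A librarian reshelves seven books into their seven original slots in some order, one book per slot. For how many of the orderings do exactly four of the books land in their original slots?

70

Pick the 4 fixed positions: C(7,4) = 35 ways.
The remaining 3 must be deranged: !3 = 2.
Total: 35 × 2 = 70.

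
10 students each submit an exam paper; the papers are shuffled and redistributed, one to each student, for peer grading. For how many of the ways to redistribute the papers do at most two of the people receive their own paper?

3337406

Sum C(10,i)·!(10-i) for i = 0..2:
  i=0: C(10,0)·!10 = 1·1334961 = 1334961
  i=1: C(10,1)·!9 = 10·133496 = 1334960
  i=2: C(10,2)·!8 = 45·14833 = 667485
Total = 3337406.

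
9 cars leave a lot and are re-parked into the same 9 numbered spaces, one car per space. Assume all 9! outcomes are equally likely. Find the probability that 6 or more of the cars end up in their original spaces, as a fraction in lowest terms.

41/72576

Favorable outcomes: Σ_{i≥6} C(9,i)·!(9-i) = 84·2 + 36·1 + 9·0 + 1·1 = 205.
Total outcomes: 9! = 362880.
Probability = 205/362880 = 41/72576.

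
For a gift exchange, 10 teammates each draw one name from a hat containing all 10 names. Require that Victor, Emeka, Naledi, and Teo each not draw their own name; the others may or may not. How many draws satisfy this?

2399760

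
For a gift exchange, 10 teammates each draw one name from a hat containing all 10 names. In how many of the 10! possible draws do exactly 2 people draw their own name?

667485

Pick the 2 fixed positions: C(10,2) = 45 ways.
The remaining 8 must be deranged: !8 = 14833.
Total: 45 × 14833 = 667485.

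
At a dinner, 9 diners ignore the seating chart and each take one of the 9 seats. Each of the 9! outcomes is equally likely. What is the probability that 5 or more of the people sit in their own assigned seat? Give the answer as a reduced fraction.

Favorable outcomes: Σ_{i≥5} C(9,i)·!(9-i) = 126·9 + 84·2 + 36·1 + 9·0 + 1·1 = 1339.
Total outcomes: 9! = 362880.
Probability = 1339/362880 = 1339/362880.

1339/362880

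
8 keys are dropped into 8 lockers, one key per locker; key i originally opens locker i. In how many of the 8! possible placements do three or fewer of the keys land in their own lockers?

39549

Sum C(8,i)·!(8-i) for i = 0..3:
  i=0: C(8,0)·!8 = 1·14833 = 14833
  i=1: C(8,1)·!7 = 8·1854 = 14832
  i=2: C(8,2)·!6 = 28·265 = 7420
  i=3: C(8,3)·!5 = 56·44 = 2464
Total = 39549.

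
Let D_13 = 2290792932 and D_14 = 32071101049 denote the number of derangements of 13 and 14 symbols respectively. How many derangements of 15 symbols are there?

D_15 = (15-1)·(D_14 + D_13) = 14·(32071101049 + 2290792932) = 14·34361893981 = 481066515734.

481066515734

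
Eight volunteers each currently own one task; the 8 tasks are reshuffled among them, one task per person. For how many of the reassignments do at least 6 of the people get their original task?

29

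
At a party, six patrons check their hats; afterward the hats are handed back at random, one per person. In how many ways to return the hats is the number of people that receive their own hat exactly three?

40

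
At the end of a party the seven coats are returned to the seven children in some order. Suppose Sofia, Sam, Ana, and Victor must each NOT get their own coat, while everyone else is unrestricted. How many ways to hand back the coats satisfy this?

2790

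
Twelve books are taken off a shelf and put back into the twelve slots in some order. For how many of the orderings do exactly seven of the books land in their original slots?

34848

Pick the 7 fixed positions: C(12,7) = 792 ways.
The other 5 form a derangement: !5 = 44.
Total: 792 × 44 = 34848.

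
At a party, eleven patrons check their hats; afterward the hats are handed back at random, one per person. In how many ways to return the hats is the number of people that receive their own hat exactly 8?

Pick the 8 fixed positions: C(11,8) = 165 ways.
The remaining 3 must be deranged: !3 = 2.
Total: 165 × 2 = 330.

330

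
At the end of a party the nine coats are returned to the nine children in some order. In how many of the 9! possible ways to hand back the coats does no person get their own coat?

133496

By inclusion-exclusion, !9 = Σ (-1)^k · 9!/k! for k=0..9
= 9! - 9!/1! + 9!/2! - 9!/3! + 9!/4! - 9!/5! + 9!/6! - 9!/7! + 9!/8! - 9!/9!
= 362880 - 362880 + 181440 - 60480 + 15120 - 3024 + 504 - 72 + 9 - 1
= 133496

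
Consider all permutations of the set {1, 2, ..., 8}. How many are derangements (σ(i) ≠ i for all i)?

14833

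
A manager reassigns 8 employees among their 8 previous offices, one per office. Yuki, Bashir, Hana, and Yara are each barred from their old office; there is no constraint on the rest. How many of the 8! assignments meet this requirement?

Inclusion-exclusion on the 4 forbidden self-matches:
Σ_{j=0}^{4} (-1)^j C(4,j)(8-j)!
= C(4,0)·8! - C(4,1)·7! + C(4,2)·6! - C(4,3)·5! + C(4,4)·4!
= 40320 - 20160 + 4320 - 480 + 24
= 24024

24024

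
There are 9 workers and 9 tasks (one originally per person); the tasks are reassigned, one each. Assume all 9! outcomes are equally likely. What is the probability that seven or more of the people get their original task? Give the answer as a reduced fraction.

Favorable outcomes: Σ_{i≥7} C(9,i)·!(9-i) = 36·1 + 9·0 + 1·1 = 37.
Total outcomes: 9! = 362880.
Probability = 37/362880 = 37/362880.

37/362880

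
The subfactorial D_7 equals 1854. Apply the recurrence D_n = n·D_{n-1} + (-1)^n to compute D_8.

14833

D_8 = 8·1854 + 1 = 14833.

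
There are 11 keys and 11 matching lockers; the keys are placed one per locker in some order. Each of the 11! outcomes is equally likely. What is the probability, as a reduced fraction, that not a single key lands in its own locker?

1468457/3991680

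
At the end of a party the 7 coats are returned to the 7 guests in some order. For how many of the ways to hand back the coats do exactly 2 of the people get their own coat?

Choose which 2 of the 7 are fixed: C(7,2) = 21.
The remaining 5 must be deranged: !5 = 44.
Total: 21 × 44 = 924.

924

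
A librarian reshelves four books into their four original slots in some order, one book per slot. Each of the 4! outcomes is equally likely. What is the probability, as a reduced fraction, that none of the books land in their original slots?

3/8

Favorable outcomes: !4 = 9.
Total outcomes: 4! = 24.
Probability = 9/24 = 3/8.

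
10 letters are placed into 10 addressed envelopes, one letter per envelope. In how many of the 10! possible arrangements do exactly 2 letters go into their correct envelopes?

Pick the 2 fixed positions: C(10,2) = 45 ways.
The remaining 8 must be deranged: !8 = 14833.
Total: 45 × 14833 = 667485.

667485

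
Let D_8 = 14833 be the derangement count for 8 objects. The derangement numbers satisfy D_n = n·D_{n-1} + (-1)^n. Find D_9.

133496

D_9 = 9·14833 - 1 = 133496.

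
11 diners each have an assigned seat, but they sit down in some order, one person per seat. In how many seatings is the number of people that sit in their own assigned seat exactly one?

14684571

Choose which one of the 11 is fixed: C(11,1) = 11.
The remaining 10 must be deranged: !10 = 1334961.
Total: 11 × 1334961 = 14684571.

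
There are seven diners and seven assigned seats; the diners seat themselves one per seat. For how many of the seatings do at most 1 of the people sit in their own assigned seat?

Sum C(7,i)·!(7-i) for i = 0..1:
  i=0: C(7,0)·!7 = 1·1854 = 1854
  i=1: C(7,1)·!6 = 7·265 = 1855
Total = 3709.

3709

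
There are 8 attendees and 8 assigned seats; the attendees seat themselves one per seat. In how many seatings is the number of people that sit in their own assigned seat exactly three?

2464

Choose which 3 of the 8 are fixed: C(8,3) = 56.
The other 5 form a derangement: !5 = 44.
Total: 56 × 44 = 2464.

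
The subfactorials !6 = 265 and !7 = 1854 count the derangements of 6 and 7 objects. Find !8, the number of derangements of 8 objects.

!8 = (8-1)·(!7 + !6) = 7·(1854 + 265) = 7·2119 = 14833.

14833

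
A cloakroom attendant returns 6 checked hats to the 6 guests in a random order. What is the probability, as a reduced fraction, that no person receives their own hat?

53/144

Favorable outcomes: !6 = 265.
Total outcomes: 6! = 720.
Probability = 265/720 = 53/144.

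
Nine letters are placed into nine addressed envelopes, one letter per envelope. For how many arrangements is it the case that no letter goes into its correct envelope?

The subfactorial !9 = [9!/e] (nearest integer).
9! = 362880, and 362880/e ≈ 133496.09, so !9 = 133496.

133496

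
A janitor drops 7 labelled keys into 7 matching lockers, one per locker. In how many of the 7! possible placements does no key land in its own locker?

!7 = 7! · Σ_{k=0}^{7} (-1)^k/k!
= 7! - 7!/1! + 7!/2! - 7!/3! + 7!/4! - 7!/5! + 7!/6! - 7!/7!
= 5040 - 5040 + 2520 - 840 + 210 - 42 + 7 - 1
= 1854

1854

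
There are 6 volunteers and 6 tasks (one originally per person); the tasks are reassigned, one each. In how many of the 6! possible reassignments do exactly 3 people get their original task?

40

Pick the 3 fixed positions: C(6,3) = 20 ways.
The other 3 form a derangement: !3 = 2.
Total: 20 × 2 = 40.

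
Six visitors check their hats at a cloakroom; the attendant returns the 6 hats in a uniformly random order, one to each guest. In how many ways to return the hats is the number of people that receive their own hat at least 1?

455

Sum C(6,i)·!(6-i) for i = 1..6:
  i=1: C(6,1)·!5 = 6·44 = 264
  i=2: C(6,2)·!4 = 15·9 = 135
  i=3: C(6,3)·!3 = 20·2 = 40
  i=4: C(6,4)·!2 = 15·1 = 15
  i=5: C(6,5)·!1 = 6·0 = 0
  i=6: C(6,6)·!0 = 1·1 = 1
Total = 455.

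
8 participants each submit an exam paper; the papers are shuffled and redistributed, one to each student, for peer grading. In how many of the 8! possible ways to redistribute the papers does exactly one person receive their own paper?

Choose which one of the 8 is fixed: C(8,1) = 8.
The other 7 form a derangement: !7 = 1854.
Total: 8 × 1854 = 14832.

14832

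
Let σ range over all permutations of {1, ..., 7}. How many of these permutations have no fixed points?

1854

The number of derangements of 7 is !7 = Σ_{k=0}^{7} (-1)^k·7!/k!
= 7! - 7!/1! + 7!/2! - 7!/3! + 7!/4! - 7!/5! + 7!/6! - 7!/7!
= 5040 - 5040 + 2520 - 840 + 210 - 42 + 7 - 1
= 1854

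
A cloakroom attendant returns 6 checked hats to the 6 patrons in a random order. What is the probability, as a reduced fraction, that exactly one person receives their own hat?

Favorable outcomes: C(6,1)·!5 = 6·44 = 264.
Total outcomes: 6! = 720.
Probability = 264/720 = 11/30.

11/30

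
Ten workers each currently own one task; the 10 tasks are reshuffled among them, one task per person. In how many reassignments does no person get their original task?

The subfactorial !10 = [10!/e] (nearest integer).
10! = 3628800, and 3628800/e ≈ 1334960.92, so !10 = 1334961.

1334961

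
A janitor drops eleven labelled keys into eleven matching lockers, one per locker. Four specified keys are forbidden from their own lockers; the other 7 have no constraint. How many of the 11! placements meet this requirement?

27422640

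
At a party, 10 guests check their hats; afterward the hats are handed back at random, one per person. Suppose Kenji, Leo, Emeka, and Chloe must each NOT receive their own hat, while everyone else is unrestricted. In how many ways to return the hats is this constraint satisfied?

2399760

Let A_j be the event that the j-th constrained one is fixed. By inclusion-exclusion over the 4 events:
Σ_{j=0}^{4} (-1)^j C(4,j)(10-j)!
= C(4,0)·10! - C(4,1)·9! + C(4,2)·8! - C(4,3)·7! + C(4,4)·6!
= 3628800 - 1451520 + 241920 - 20160 + 720
= 2399760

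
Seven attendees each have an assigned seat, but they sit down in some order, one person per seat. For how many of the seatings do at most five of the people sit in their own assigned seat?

# with exactly i fixed is C(7,i)·!(7-i); sum over i=0..5:
  i=0: C(7,0)·!7 = 1·1854 = 1854
  i=1: C(7,1)·!6 = 7·265 = 1855
  i=2: C(7,2)·!5 = 21·44 = 924
  i=3: C(7,3)·!4 = 35·9 = 315
  i=4: C(7,4)·!3 = 35·2 = 70
  i=5: C(7,5)·!2 = 21·1 = 21
Total = 5039.

5039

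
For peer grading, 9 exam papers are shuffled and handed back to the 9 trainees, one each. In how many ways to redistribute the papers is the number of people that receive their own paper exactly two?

66744

Pick the 2 fixed positions: C(9,2) = 36 ways.
The other 7 form a derangement: !7 = 1854.
Total: 36 × 1854 = 66744.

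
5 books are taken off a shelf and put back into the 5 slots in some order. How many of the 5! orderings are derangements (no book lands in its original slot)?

The number of derangements of 5 is !5 = Σ_{k=0}^{5} (-1)^k·5!/k!
= 5! - 5!/1! + 5!/2! - 5!/3! + 5!/4! - 5!/5!
= 120 - 120 + 60 - 20 + 5 - 1
= 44

44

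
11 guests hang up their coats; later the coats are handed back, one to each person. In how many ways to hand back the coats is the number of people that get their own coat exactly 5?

Choose which 5 of the 11 are fixed: C(11,5) = 462.
The remaining 6 must be deranged: !6 = 265.
Total: 462 × 265 = 122430.

122430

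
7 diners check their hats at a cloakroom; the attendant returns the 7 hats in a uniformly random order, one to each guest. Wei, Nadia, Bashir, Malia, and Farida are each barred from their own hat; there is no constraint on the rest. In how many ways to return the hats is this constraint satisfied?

2428

Inclusion-exclusion on the 5 forbidden self-matches:
Σ_{j=0}^{5} (-1)^j C(5,j)(7-j)!
= C(5,0)·7! - C(5,1)·6! + C(5,2)·5! - C(5,3)·4! + C(5,4)·3! - C(5,5)·2!
= 5040 - 3600 + 1200 - 240 + 30 - 2
= 2428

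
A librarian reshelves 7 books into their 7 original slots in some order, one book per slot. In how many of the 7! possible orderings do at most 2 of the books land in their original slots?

4633

# with exactly i fixed is C(7,i)·!(7-i); sum over i=0..2:
  i=0: C(7,0)·!7 = 1·1854 = 1854
  i=1: C(7,1)·!6 = 7·265 = 1855
  i=2: C(7,2)·!5 = 21·44 = 924
Total = 4633.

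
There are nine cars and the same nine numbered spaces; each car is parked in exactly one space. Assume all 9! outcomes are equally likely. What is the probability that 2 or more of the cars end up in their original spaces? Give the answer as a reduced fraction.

95887/362880

Favorable outcomes: Σ_{i≥2} C(9,i)·!(9-i) = 36·1854 + 84·265 + 126·44 + 126·9 + 84·2 + 36·1 + 9·0 + 1·1 = 95887.
Total outcomes: 9! = 362880.
Probability = 95887/362880 = 95887/362880.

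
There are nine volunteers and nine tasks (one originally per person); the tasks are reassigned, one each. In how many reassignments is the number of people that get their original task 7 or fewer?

Sum C(9,i)·!(9-i) for i = 0..7:
  i=0: C(9,0)·!9 = 1·133496 = 133496
  i=1: C(9,1)·!8 = 9·14833 = 133497
  i=2: C(9,2)·!7 = 36·1854 = 66744
  i=3: C(9,3)·!6 = 84·265 = 22260
  i=4: C(9,4)·!5 = 126·44 = 5544
  i=5: C(9,5)·!4 = 126·9 = 1134
  i=6: C(9,6)·!3 = 84·2 = 168
  i=7: C(9,7)·!2 = 36·1 = 36
Total = 362879.

362879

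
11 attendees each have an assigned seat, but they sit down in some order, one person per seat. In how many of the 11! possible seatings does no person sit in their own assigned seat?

!11 = 11! · Σ_{k=0}^{11} (-1)^k/k!
= 11! - 11!/1! + 11!/2! - 11!/3! + 11!/4! - 11!/5! + 11!/6! - 11!/7! + 11!/8! - 11!/9! + 11!/10! - 11!/11!
= 39916800 - 39916800 + 19958400 - 6652800 + 1663200 - 332640 + 55440 - 7920 + 990 - 110 + 11 - 1
= 14684570

14684570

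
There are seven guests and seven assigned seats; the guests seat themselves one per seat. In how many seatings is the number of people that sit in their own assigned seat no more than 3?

4948

# with exactly i fixed is C(7,i)·!(7-i); sum over i=0..3:
  i=0: C(7,0)·!7 = 1·1854 = 1854
  i=1: C(7,1)·!6 = 7·265 = 1855
  i=2: C(7,2)·!5 = 21·44 = 924
  i=3: C(7,3)·!4 = 35·9 = 315
Total = 4948.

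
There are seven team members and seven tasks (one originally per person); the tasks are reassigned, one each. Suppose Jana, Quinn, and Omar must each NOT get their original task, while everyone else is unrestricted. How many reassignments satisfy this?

Inclusion-exclusion on the 3 forbidden self-matches:
Σ_{j=0}^{3} (-1)^j C(3,j)(7-j)!
= C(3,0)·7! - C(3,1)·6! + C(3,2)·5! - C(3,3)·4!
= 5040 - 2160 + 360 - 24
= 3216

3216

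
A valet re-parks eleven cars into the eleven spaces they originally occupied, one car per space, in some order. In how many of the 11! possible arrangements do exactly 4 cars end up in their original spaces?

611820

Pick the 4 fixed positions: C(11,4) = 330 ways.
The other 7 form a derangement: !7 = 1854.
Total: 330 × 1854 = 611820.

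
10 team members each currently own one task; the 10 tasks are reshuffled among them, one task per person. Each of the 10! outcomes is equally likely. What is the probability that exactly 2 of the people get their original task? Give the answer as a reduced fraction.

2119/11520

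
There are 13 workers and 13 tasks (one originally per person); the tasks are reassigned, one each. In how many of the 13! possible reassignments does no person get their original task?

2290792932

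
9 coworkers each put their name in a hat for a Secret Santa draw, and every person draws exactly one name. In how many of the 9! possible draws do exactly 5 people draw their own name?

1134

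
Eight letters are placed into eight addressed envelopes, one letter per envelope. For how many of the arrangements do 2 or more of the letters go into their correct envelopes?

10655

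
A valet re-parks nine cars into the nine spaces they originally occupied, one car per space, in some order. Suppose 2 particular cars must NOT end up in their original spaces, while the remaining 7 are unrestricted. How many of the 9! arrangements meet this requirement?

287280

Let A_j be the event that the j-th constrained one is fixed. By inclusion-exclusion over the 2 events:
Σ_{j=0}^{2} (-1)^j C(2,j)(9-j)!
= C(2,0)·9! - C(2,1)·8! + C(2,2)·7!
= 362880 - 80640 + 5040
= 287280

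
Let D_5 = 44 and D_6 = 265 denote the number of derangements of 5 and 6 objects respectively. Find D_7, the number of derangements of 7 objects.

D_7 = (7-1)·(D_6 + D_5) = 6·(265 + 44) = 6·309 = 1854.

1854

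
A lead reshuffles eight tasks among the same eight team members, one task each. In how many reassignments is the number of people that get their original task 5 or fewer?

Sum C(8,i)·!(8-i) for i = 0..5:
  i=0: C(8,0)·!8 = 1·14833 = 14833
  i=1: C(8,1)·!7 = 8·1854 = 14832
  i=2: C(8,2)·!6 = 28·265 = 7420
  i=3: C(8,3)·!5 = 56·44 = 2464
  i=4: C(8,4)·!4 = 70·9 = 630
  i=5: C(8,5)·!3 = 56·2 = 112
Total = 40291.

40291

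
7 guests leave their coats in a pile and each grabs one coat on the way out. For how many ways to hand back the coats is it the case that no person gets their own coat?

1854

Recurrence: !7 = 6·(!6 + !5).
!7 = 6·(265 + 44) = 6·309 = 1854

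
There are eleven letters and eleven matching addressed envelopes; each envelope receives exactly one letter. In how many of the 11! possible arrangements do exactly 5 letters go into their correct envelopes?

122430

Choose which 5 of the 11 are fixed: C(11,5) = 462.
The other 6 form a derangement: !6 = 265.
Total: 462 × 265 = 122430.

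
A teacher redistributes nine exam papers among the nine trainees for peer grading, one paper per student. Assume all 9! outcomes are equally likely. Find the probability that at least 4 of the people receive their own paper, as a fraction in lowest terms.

Favorable outcomes: Σ_{i≥4} C(9,i)·!(9-i) = 126·44 + 126·9 + 84·2 + 36·1 + 9·0 + 1·1 = 6883.
Total outcomes: 9! = 362880.
Probability = 6883/362880 = 6883/362880.

6883/362880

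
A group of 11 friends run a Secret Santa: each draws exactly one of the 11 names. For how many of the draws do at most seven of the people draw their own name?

39916414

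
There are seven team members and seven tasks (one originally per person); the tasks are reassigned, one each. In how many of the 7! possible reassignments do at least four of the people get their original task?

Sum C(7,i)·!(7-i) for i = 4..7:
  i=4: C(7,4)·!3 = 35·2 = 70
  i=5: C(7,5)·!2 = 21·1 = 21
  i=6: C(7,6)·!1 = 7·0 = 0
  i=7: C(7,7)·!0 = 1·1 = 1
Total = 92.

92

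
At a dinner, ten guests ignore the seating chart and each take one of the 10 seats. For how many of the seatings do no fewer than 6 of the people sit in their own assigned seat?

# with exactly i fixed is C(10,i)·!(10-i); sum over i=6..10:
  i=6: C(10,6)·!4 = 210·9 = 1890
  i=7: C(10,7)·!3 = 120·2 = 240
  i=8: C(10,8)·!2 = 45·1 = 45
  i=9: C(10,9)·!1 = 10·0 = 0
  i=10: C(10,10)·!0 = 1·1 = 1
Total = 2176.

2176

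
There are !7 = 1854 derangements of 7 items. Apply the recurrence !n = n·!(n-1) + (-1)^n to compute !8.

!8 = 8·1854 + 1 = 14833.

14833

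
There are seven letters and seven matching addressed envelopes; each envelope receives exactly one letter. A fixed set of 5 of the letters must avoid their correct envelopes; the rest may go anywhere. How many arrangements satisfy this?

2428

Inclusion-exclusion on the 5 forbidden self-matches:
Σ_{j=0}^{5} (-1)^j C(5,j)(7-j)!
= C(5,0)·7! - C(5,1)·6! + C(5,2)·5! - C(5,3)·4! + C(5,4)·3! - C(5,5)·2!
= 5040 - 3600 + 1200 - 240 + 30 - 2
= 2428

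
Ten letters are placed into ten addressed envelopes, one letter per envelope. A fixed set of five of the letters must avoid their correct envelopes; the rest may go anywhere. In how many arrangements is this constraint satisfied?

Let A_j be the event that the j-th constrained one is fixed. By inclusion-exclusion over the 5 events:
Σ_{j=0}^{5} (-1)^j C(5,j)(10-j)!
= C(5,0)·10! - C(5,1)·9! + C(5,2)·8! - C(5,3)·7! + C(5,4)·6! - C(5,5)·5!
= 3628800 - 1814400 + 403200 - 50400 + 3600 - 120
= 2170680

2170680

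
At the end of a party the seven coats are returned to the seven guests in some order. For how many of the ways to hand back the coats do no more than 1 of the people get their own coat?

# with exactly i fixed is C(7,i)·!(7-i); sum over i=0..1:
  i=0: C(7,0)·!7 = 1·1854 = 1854
  i=1: C(7,1)·!6 = 7·265 = 1855
Total = 3709.

3709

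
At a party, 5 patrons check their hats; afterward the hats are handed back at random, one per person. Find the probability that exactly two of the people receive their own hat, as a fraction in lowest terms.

1/6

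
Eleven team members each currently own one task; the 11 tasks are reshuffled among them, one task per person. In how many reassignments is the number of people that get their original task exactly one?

14684571

Choose which one of the 11 is fixed: C(11,1) = 11.
The other 10 form a derangement: !10 = 1334961.
Total: 11 × 1334961 = 14684571.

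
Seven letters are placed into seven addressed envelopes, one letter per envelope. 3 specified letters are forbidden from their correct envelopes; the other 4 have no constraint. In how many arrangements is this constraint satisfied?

Inclusion-exclusion on the 3 forbidden self-matches:
Σ_{j=0}^{3} (-1)^j C(3,j)(7-j)!
= C(3,0)·7! - C(3,1)·6! + C(3,2)·5! - C(3,3)·4!
= 5040 - 2160 + 360 - 24
= 3216

3216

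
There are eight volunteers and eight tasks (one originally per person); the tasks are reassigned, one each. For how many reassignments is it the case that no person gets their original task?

14833

Recurrence: !8 = 7·(!7 + !6).
!8 = 7·(1854 + 265) = 7·2119 = 14833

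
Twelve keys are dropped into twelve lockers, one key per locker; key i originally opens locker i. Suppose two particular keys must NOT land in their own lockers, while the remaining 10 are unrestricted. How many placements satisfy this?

Inclusion-exclusion on the 2 forbidden self-matches:
Σ_{j=0}^{2} (-1)^j C(2,j)(12-j)!
= C(2,0)·12! - C(2,1)·11! + C(2,2)·10!
= 479001600 - 79833600 + 3628800
= 402796800

402796800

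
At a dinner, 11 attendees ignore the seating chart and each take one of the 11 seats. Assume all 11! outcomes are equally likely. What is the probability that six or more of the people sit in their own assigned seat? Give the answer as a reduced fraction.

Favorable outcomes: Σ_{i≥6} C(11,i)·!(11-i) = 462·44 + 330·9 + 165·2 + 55·1 + 11·0 + 1·1 = 23684.
Total outcomes: 11! = 39916800.
Probability = 23684/39916800 = 5921/9979200.

5921/9979200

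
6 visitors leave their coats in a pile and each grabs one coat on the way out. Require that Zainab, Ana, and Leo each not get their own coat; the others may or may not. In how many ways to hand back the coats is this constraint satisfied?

Let A_j be the event that the j-th constrained one is fixed. By inclusion-exclusion over the 3 events:
Σ_{j=0}^{3} (-1)^j C(3,j)(6-j)!
= C(3,0)·6! - C(3,1)·5! + C(3,2)·4! - C(3,3)·3!
= 720 - 360 + 72 - 6
= 426

426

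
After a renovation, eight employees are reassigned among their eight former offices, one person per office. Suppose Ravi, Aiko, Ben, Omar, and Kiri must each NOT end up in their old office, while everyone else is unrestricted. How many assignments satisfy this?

Inclusion-exclusion on the 5 forbidden self-matches:
Σ_{j=0}^{5} (-1)^j C(5,j)(8-j)!
= C(5,0)·8! - C(5,1)·7! + C(5,2)·6! - C(5,3)·5! + C(5,4)·4! - C(5,5)·3!
= 40320 - 25200 + 7200 - 1200 + 120 - 6
= 21234

21234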